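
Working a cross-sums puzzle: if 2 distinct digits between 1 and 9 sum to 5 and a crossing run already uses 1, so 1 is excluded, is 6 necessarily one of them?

No

The only way to make 5 from 2 distinct digits under that restriction is {2,3}, which does not contain 6.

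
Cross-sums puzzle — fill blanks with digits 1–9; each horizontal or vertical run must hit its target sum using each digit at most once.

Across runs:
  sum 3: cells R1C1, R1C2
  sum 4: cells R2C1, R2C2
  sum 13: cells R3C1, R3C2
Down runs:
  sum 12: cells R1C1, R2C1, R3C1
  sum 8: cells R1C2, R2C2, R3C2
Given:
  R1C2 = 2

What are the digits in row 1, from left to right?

1, 2

3 in 2 cells must be {1,2}; 4 in 2 cells must be {1,3}.
R1C1 = 3 − 2 = 1 completes the 3 across.
Given what's placed, R2C1 must be 3 to fit the 4 across and 12 down.
R2C2 = 4 − 3 = 1 completes the 4 across.
R3C1 = 12 − 4 = 8 completes the 12 down.
R3C2 = 13 − 8 = 5 completes the 13 across.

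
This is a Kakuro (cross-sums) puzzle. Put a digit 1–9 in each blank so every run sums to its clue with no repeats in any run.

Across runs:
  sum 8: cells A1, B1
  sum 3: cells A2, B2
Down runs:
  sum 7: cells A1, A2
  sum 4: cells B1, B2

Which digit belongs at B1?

3 in 2 cells must be {1,2}; 4 in 2 cells must be {1,3}.
The 3 across and the 4 down share only 1, so B2 = 1.
B1 = 4 − 1 = 3 completes the 4 down.
A2 = 3 − 1 = 2 completes the 3 across.
A1 = 8 − 3 = 5 completes the 8 across.

3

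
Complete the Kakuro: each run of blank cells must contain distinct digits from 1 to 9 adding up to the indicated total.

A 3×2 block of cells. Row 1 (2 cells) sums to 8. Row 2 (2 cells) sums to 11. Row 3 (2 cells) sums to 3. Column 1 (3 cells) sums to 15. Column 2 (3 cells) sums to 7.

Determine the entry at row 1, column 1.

3 in 2 cells must be {1,2}; 7 in 3 cells must be {1,2,4}.
Nothing is forced directly, so branch on (1,2), whose candidates are 1 or 2. If (1,2) = 1: that forces (1,1) = 7, (3,1) = 2, after which (3,2) would have to be in {1} for the 3 across but in {2,4} for the 7 down — contradiction. So (1,2) = 2.
(1,1) = 8 − 2 = 6 completes the 8 across.
Given what's placed, (2,2) must be 4 to fit the 11 across and 7 down.
(3,2) = 7 − 6 = 1 completes the 7 down.
(2,1) = 11 − 4 = 7 completes the 11 across.
(3,1) = 3 − 1 = 2 completes the 3 across.

6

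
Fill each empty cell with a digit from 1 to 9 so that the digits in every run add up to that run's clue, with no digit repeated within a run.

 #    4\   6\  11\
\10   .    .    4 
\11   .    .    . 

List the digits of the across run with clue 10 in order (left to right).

1 5 4

4 in 2 cells must be {1,3}.
R1C1 = 1: the only remaining digit allowed by both the 10 across and the 4 down.
R1C2 = 10 − 5 = 5 completes the 10 across.
R2C1 = 4 − 1 = 3 completes the 4 down.
R2C2 = 6 − 5 = 1 completes the 6 down.
R2C3 = 11 − 4 = 7 completes the 11 across.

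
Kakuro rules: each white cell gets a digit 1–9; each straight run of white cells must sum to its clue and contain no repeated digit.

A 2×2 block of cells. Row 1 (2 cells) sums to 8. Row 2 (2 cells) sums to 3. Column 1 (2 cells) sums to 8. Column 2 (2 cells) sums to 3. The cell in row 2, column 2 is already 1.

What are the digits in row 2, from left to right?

2 1

3 in 2 cells must be {1,2}.
(1,2) = 3 − 1 = 2 completes the 3 down.
(2,1) = 3 − 1 = 2 completes the 3 across.
(1,1) = 8 − 2 = 6 completes the 8 across.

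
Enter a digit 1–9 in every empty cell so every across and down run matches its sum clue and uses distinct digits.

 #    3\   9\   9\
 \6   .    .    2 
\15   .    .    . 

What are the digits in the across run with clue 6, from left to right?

1, 3, 2

6 in 3 cells must be {1,2,3}; 3 in 2 cells must be {1,2}.
R1C1 = 1: the only remaining digit allowed by both the 6 across and the 3 down.
R1C2 = 6 − 3 = 3 completes the 6 across.
R2C1 = 3 − 1 = 2 completes the 3 down.
R2C2 = 9 − 3 = 6 completes the 9 down.
R2C3 = 15 − 8 = 7 completes the 15 across.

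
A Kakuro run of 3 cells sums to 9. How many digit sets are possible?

3

3 distinct digits from 1–9 sum between 6 and 24.
Enumerating: {1,2,6}, {1,3,5}, {2,3,4}.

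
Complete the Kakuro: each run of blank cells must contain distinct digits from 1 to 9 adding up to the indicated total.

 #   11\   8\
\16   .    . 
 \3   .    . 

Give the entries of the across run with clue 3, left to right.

2 1

16 in 2 cells must be {7,9}; 3 in 2 cells must be {1,2}.
The 16 across and the 8 down share only 7, so R1C2 = 7.
The 3 across and the 11 down share only 2, so R2C1 = 2.
R2C2 = 3 − 2 = 1 completes the 3 across.
R1C1 = 16 − 7 = 9 completes the 16 across.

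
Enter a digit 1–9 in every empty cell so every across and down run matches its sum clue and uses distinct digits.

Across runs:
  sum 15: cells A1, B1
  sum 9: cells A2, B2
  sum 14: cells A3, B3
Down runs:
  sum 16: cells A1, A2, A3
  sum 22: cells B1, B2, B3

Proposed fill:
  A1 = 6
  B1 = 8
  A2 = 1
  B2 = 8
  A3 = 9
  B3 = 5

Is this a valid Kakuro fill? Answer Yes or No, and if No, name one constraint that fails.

No — the across run A1–B1 sums to 14, not 15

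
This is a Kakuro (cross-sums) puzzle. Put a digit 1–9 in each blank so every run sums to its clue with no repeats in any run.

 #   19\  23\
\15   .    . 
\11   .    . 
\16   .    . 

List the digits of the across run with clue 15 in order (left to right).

16 in 2 cells must be {7,9}; 23 in 3 cells must be {6,8,9}.
The 16 across and the 23 down share only 9, so R3C2 = 9.
R3C1 = 16 − 9 = 7 completes the 16 across.
Nothing is forced directly, so branch on R1C1, whose candidates are 8 or 9. If R1C1 = 8: then R1C2 would have to be in {7} for the 15 across but in {6,8} for the 23 down — contradiction. So R1C1 = 9.
R1C2 = 15 − 9 = 6 completes the 15 across.
R2C1 = 19 − 16 = 3 completes the 19 down.
R2C2 = 11 − 3 = 8 completes the 11 across.

9, 6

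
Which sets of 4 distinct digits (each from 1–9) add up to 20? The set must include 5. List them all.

4 distinct digits from 1–9 sum between 10 and 30.
Keeping only sets containing 5.

{1,5,6,8}; {2,4,5,9}; {2,5,6,7}; {3,4,5,8}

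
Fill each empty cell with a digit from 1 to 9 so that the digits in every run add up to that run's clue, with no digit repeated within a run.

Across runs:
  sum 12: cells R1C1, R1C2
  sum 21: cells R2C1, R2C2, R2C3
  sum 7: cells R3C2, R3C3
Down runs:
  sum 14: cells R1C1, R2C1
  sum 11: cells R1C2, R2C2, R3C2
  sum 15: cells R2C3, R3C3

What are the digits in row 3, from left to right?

The 7 across and the 15 down share only 6, so R3C3 = 6.
R2C3 = 15 − 6 = 9 completes the 15 down.
R3C2 = 7 − 6 = 1 completes the 7 across.
No cell is forced outright now. R2C1 can only be 5 or 8 (the digits allowed by both its 21 across and its 14 down). If R2C1 = 8: then R1C1 would have to be in {3,4,5,7,8,9} for the 12 across but in {6} for the 14 down — contradiction. So R2C1 = 5.
R1C1 = 14 − 5 = 9 completes the 14 down.
R1C2 = 12 − 9 = 3 completes the 12 across.
R2C2 = 21 − 14 = 7 completes the 21 across.

1 6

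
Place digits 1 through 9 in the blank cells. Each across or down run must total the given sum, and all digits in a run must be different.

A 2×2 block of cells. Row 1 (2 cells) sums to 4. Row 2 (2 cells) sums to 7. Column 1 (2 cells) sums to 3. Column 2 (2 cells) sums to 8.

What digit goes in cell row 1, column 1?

1

4 in 2 cells must be {1,3}; 3 in 2 cells must be {1,2}.
The 4 across and the 3 down share only 1, so (1,1) = 1.
(1,2) = 4 − 1 = 3 completes the 4 across.
(2,1) = 3 − 1 = 2 completes the 3 down.
(2,2) = 7 − 2 = 5 completes the 7 across.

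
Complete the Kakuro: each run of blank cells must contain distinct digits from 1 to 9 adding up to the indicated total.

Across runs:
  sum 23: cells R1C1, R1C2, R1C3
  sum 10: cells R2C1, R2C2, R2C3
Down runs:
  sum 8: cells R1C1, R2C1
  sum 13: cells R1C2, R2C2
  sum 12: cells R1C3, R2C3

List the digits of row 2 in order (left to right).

23 in 3 cells must be {6,8,9}.
The 23 across and the 8 down share only 6, so R1C1 = 6.
R2C1 = 8 − 6 = 2 completes the 8 down.
Nothing is forced directly, so branch on R2C2, whose candidates are 5 or 7. If R2C2 = 7: then R1C2 would have to be in {8,9} for the 23 across but in {6} for the 13 down — contradiction. So R2C2 = 5.
R1C2 = 13 − 5 = 8 completes the 13 down.
R1C3 = 23 − 14 = 9 completes the 23 across.
R2C3 = 10 − 7 = 3 completes the 10 across.

2 5 3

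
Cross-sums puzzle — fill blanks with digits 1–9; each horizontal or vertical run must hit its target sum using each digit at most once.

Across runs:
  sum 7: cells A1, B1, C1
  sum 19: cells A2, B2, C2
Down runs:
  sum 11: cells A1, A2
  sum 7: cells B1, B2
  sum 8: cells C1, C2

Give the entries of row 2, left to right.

9 3 7

7 in 3 cells must be {1,2,4}.
Nothing is forced directly, so branch on A1, whose candidates are 2 or 4. If A1 = 4: that forces A2 = 7, C2 = 3, after which C1 would have to be in {1,2} for the 7 across but in {5} for the 8 down — contradiction. So A1 = 2.
Given what's placed, C1 must be 1 to fit the 7 across and 8 down.
A2 = 11 − 2 = 9 completes the 11 down.
C2 = 8 − 1 = 7 completes the 8 down.
B1 = 7 − 3 = 4 completes the 7 across.
B2 = 19 − 16 = 3 completes the 19 across.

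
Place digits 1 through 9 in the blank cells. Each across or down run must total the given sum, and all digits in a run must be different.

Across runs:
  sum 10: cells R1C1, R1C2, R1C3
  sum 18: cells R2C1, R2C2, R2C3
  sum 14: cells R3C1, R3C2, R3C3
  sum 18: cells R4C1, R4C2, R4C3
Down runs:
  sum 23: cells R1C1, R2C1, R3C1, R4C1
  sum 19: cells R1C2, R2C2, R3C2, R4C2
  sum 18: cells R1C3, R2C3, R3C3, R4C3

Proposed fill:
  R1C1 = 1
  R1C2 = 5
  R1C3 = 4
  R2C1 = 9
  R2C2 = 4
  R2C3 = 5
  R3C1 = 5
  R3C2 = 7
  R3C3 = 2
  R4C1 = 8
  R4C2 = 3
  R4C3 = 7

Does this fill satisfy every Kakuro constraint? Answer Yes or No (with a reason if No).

Yes

Across: 1+5+4=10; 9+4+5=18; 5+7+2=14; 8+3+7=18. Down: 1+9+5+8=23; 5+4+7+3=19; 4+5+2+7=18. No digit repeats within any run.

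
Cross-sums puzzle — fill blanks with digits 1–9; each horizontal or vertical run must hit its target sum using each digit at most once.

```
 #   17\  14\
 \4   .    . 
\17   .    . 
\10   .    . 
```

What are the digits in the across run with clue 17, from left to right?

4 in 2 cells must be {1,3}; 17 in 2 cells must be {8,9}.
Nothing is forced directly, so branch on R1C1, whose candidates are 1 or 3. If R1C1 = 1: that forces R1C2 = 3, R2C1 = 9, after which R2C2 would have to be in {8} for the 17 across but in {2,4,5,6,7,9} for the 14 down — contradiction. So R1C1 = 3.
R1C2 = 4 − 3 = 1 completes the 4 across.
Nothing is forced directly, so branch on R2C1, whose candidates are 8 or 9. If R2C1 = 9: that forces R2C2 = 8, after which R3C1 would have to be in {1,2,3,4,6,7,8,9} for the 10 across but in {5} for the 17 down — contradiction. So R2C1 = 8.
R2C2 = 17 − 8 = 9 completes the 17 across.
R3C1 = 17 − 11 = 6 completes the 17 down.
R3C2 = 10 − 6 = 4 completes the 10 across.

8, 9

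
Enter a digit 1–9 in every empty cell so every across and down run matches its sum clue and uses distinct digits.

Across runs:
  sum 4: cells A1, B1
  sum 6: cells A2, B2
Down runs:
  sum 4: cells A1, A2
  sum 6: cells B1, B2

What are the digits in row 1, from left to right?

4 in 2 cells must be {1,3}.
The 4 across and the 6 down share only 1, so B1 = 1.
The 6 across and the 4 down share only 1, so A2 = 1.
B2 = 6 − 1 = 5 completes the 6 across.
A1 = 4 − 1 = 3 completes the 4 across.

3, 1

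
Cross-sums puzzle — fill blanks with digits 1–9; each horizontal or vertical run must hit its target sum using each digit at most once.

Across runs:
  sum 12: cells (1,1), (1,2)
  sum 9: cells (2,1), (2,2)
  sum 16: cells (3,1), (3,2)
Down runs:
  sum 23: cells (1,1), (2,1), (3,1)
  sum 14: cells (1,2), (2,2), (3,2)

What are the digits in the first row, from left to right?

16 in 2 cells must be {7,9}; 23 in 3 cells must be {6,8,9}.
The 16 across and the 23 down share only 9, so (3,1) = 9.
(3,2) = 16 − 9 = 7 completes the 16 across.
Given what's placed, (1,1) must be 8 to fit the 12 across and 23 down.
(1,2) = 12 − 8 = 4 completes the 12 across.
(2,1) = 23 − 17 = 6 completes the 23 down.
(2,2) = 9 − 6 = 3 completes the 9 across.

8, 4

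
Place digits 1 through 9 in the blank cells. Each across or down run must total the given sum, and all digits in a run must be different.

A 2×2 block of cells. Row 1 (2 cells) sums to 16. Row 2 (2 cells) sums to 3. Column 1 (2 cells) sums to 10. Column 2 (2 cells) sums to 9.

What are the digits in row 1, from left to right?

9 7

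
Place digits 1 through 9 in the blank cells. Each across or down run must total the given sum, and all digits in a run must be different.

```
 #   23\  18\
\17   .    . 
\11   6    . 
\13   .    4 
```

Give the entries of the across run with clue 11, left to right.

6, 5

17 in 2 cells must be {8,9}; 23 in 3 cells must be {6,8,9}.
R2C2 = 11 − 6 = 5 completes the 11 across.
R3C1 = 13 − 4 = 9 completes the 13 across.
R1C1 = 23 − 15 = 8 completes the 23 down.
R1C2 = 17 − 8 = 9 completes the 17 across.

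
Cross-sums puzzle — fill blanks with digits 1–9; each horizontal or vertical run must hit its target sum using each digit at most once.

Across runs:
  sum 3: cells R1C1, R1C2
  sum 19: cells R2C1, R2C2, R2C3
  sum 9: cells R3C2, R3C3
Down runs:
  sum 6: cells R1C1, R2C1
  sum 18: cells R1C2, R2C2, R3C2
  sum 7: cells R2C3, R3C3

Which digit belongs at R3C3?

3 in 2 cells must be {1,2}.
Nothing is forced directly, so branch on R1C1, whose candidates are 1 or 2. If R1C1 = 1: that forces R1C2 = 2, R2C1 = 5, after which R2C2 would have to be in {6,8} for the 19 across but in {7,9} for the 18 down — contradiction. So R1C1 = 2.
R1C2 = 3 − 2 = 1 completes the 3 across.
R2C1 = 6 − 2 = 4 completes the 6 down.
R2C3 = 6: the only remaining digit allowed by both the 19 across and the 7 down.
R3C2 = 8: the only remaining digit allowed by both the 9 across and the 18 down.
R3C3 = 9 − 8 = 1 completes the 9 across.
R2C2 = 19 − 10 = 9 completes the 19 across.

1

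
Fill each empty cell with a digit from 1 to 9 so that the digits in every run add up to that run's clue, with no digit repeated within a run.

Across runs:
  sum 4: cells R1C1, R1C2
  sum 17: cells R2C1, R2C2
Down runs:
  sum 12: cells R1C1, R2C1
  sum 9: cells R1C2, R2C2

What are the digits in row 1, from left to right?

4 in 2 cells must be {1,3}; 17 in 2 cells must be {8,9}.
The 4 across and the 12 down share only 3, so R1C1 = 3.
R1C2 = 4 − 3 = 1 completes the 4 across.
R2C1 = 12 − 3 = 9 completes the 12 down.
R2C2 = 17 − 9 = 8 completes the 17 across.

3 1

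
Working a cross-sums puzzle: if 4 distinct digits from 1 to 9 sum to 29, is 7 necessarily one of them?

The only way to make 29 from 4 distinct digits is {5,7,8,9}, which contains 7.

Yes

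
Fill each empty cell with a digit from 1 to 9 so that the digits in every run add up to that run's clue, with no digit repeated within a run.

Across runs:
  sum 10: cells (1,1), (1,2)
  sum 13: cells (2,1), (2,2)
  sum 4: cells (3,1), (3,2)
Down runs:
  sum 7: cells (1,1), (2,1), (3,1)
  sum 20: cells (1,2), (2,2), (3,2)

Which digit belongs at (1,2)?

4 in 2 cells must be {1,3}; 7 in 3 cells must be {1,2,4}.
The 13 across and the 7 down share only 4, so (2,1) = 4.
(2,2) = 13 − 4 = 9 completes the 13 across.
Given what's placed, (3,1) must be 1 to fit the 4 across and 7 down.
(3,2) = 4 − 1 = 3 completes the 4 across.
(1,1) = 7 − 5 = 2 completes the 7 down.
(1,2) = 10 − 2 = 8 completes the 10 across.

8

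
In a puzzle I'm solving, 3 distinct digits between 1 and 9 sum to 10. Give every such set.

{1,2,7}; {1,3,6}; {1,4,5}; {2,3,5}

3 distinct digits from 1–9 sum between 6 and 24.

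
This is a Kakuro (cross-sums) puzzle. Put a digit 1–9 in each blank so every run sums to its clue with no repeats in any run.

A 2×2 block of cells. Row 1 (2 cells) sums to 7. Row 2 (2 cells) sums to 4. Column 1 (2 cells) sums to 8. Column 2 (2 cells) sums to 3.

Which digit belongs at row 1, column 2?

2

4 in 2 cells must be {1,3}; 3 in 2 cells must be {1,2}.
The 4 across and the 3 down share only 1, so (2,2) = 1.
(1,2) = 3 − 1 = 2 completes the 3 down.
(2,1) = 4 − 1 = 3 completes the 4 across.
(1,1) = 7 − 2 = 5 completes the 7 across.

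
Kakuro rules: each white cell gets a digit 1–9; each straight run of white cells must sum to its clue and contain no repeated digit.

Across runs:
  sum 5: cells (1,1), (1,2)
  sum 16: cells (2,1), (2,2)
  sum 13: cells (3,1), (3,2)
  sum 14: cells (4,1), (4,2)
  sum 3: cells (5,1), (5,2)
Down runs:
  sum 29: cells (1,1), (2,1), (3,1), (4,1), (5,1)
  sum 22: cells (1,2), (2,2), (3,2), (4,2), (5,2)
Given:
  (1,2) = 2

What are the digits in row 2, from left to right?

7, 9

16 in 2 cells must be {7,9}; 3 in 2 cells must be {1,2}.
(1,1) = 5 − 2 = 3 completes the 5 across.
(5,1) = 2: the only remaining digit allowed by both the 3 across and the 29 down.
(5,2) = 3 − 2 = 1 completes the 3 across.
Nothing is forced directly, so branch on (2,1), whose candidates are 7 or 9. If (2,1) = 9: that forces (2,2) = 7, (4,1) = 8, after which (4,2) would have to be in {6} for the 14 across but in {3,4,8,9} for the 22 down — contradiction. So (2,1) = 7.
(2,2) = 16 − 7 = 9 completes the 16 across.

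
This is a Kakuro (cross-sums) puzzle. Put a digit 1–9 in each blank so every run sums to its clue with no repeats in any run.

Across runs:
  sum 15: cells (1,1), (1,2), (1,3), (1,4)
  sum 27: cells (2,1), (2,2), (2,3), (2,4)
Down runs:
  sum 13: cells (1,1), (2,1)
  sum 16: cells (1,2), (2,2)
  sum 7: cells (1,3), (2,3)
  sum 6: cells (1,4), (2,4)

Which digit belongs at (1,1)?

16 in 2 cells must be {7,9}.
Nothing is forced directly, so branch on (1,2), whose candidates are 7 or 9. If (1,2) = 9: then (1,1) would have to be in {1,2,3} for the 15 across but in {4,5,6,7,8,9} for the 13 down — contradiction. So (1,2) = 7.
(2,2) = 16 − 7 = 9 completes the 16 down.
Nothing is forced directly, so branch on (1,1), whose candidates are 4 or 5. If (1,1) = 4: that forces (1,4) = 1, after which (2,1) would have to be in {3,4,5,6,7,8} for the 27 across but in {9} for the 13 down — contradiction. So (1,1) = 5.

5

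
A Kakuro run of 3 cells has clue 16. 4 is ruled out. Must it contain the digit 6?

No

Counterexample: {1,7,8} sums to 16 under that restriction without using 6.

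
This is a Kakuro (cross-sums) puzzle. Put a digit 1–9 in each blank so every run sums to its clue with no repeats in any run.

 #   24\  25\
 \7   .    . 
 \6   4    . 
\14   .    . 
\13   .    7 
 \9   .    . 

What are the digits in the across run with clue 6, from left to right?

R2C2 = 6 − 4 = 2 completes the 6 across.
R4C1 = 13 − 7 = 6 completes the 13 across.
No cell is forced outright now. R3C1 can only be 5 or 8 or 9 (the digits allowed by both its 14 across and its 24 down). If R3C1 = 8: that forces R3C2 = 6, R5C2 = 1, after which R1C2 would have to be in {1,2,3,4,5,6} for the 7 across but in {9} for the 25 down — contradiction. If R3C1 = 9: that forces R3C2 = 5, R1C2 = 3, R5C2 = 8, after which R1C1 would have to be in {4} for the 7 across but in {2,3} for the 24 down — contradiction. So R3C1 = 5.
R3C2 = 14 − 5 = 9 completes the 14 across.
No cell is forced outright now. R1C1 can only be 1 or 2 (the digits allowed by both its 7 across and its 24 down). If R1C1 = 2: then R1C2 would have to be in {5} for the 7 across but in {1,3,4,6} for the 25 down — contradiction. So R1C1 = 1.
R1C2 = 7 − 1 = 6 completes the 7 across.
R5C1 = 24 − 16 = 8 completes the 24 down.
R5C2 = 9 − 8 = 1 completes the 9 across.

4 2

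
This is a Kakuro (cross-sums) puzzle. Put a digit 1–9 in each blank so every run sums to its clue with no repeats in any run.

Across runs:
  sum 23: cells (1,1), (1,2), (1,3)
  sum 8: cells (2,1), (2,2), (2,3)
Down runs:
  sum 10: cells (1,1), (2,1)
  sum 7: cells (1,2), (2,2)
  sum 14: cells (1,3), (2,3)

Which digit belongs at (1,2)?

23 in 3 cells must be {6,8,9}.
The 23 across and the 7 down share only 6, so (1,2) = 6.
(2,2) = 7 − 6 = 1 completes the 7 down.
Given what's placed, (2,3) must be 5 to fit the 8 across and 14 down.
(1,3) = 14 − 5 = 9 completes the 14 down.
(2,1) = 8 − 6 = 2 completes the 8 across.
(1,1) = 23 − 15 = 8 completes the 23 across.

6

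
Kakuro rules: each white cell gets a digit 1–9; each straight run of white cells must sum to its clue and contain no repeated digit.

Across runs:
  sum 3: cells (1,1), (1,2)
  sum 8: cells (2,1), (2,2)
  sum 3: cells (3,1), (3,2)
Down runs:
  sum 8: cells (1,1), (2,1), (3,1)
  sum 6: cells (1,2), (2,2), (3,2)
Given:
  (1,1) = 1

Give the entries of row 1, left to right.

1 2

3 in 2 cells must be {1,2}; 6 in 3 cells must be {1,2,3}.
(1,2) = 3 − 1 = 2 completes the 3 across.
Given what's placed, (3,1) must be 2 to fit the 3 across and 8 down.
(3,2) = 3 − 2 = 1 completes the 3 across.
(2,1) = 8 − 3 = 5 completes the 8 down.
(2,2) = 8 − 5 = 3 completes the 8 across.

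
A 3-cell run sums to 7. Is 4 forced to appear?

Yes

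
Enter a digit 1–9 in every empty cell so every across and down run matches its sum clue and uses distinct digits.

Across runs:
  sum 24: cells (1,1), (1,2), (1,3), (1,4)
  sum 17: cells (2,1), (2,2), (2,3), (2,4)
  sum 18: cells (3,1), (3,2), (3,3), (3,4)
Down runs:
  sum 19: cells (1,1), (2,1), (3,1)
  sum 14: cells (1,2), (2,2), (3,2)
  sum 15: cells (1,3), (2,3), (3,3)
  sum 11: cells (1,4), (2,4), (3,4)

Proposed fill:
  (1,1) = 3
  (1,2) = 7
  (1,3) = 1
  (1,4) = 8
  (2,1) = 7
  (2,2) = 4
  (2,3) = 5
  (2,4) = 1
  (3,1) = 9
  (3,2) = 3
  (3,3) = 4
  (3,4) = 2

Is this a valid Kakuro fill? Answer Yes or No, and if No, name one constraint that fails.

No — the down run (1,3)–(3,3) sums to 10, not 15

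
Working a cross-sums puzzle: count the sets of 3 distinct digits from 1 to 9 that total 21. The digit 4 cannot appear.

2

3 distinct digits from 1–9 sum between 6 and 24.
Dropping sets that contain 4.
Enumerating: {5,7,9}, {6,7,8}.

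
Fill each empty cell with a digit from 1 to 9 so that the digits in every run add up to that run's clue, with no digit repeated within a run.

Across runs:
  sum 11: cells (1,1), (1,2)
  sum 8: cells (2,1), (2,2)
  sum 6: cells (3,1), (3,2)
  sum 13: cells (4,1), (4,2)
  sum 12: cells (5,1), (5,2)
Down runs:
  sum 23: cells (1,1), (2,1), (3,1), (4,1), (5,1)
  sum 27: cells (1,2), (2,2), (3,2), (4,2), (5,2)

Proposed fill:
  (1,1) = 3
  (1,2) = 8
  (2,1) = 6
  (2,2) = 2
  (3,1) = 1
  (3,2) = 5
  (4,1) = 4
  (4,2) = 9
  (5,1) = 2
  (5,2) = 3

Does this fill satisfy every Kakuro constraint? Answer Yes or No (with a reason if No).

No — the across run (5,1)–(5,2) sums to 5, not 12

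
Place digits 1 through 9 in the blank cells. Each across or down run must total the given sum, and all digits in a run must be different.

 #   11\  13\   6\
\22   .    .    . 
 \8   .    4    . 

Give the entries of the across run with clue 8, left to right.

R1C2 = 13 − 4 = 9 completes the 13 down.
Given what's placed, R1C3 must be 5 to fit the 22 across and 6 down.
R2C1 = 3: the only remaining digit allowed by both the 8 across and the 11 down.
R2C3 = 8 − 7 = 1 completes the 8 across.
R1C1 = 22 − 14 = 8 completes the 22 across.

3, 4, 1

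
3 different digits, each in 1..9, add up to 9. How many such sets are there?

3

3 distinct digits from 1–9 sum between 6 and 24.
Enumerating: {1,2,6}, {1,3,5}, {2,3,4}.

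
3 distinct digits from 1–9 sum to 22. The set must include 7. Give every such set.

3 distinct digits from 1–9 sum between 6 and 24.
Keeping only sets containing 7.
Only one set works: {6,7,9}.

{6,7,9}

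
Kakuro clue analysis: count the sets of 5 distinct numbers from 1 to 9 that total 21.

8

5 distinct digits from 1–9 sum between 15 and 35.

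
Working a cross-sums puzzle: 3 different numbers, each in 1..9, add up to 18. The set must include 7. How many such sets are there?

3 distinct digits from 1–9 sum between 6 and 24.
Keeping only sets containing 7.
Enumerating: {2,7,9}, {3,7,8}, {5,6,7}.

3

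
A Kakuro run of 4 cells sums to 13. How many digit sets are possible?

3

4 distinct digits from 1–9 sum between 10 and 30.
Enumerating: {1,2,3,7}, {1,2,4,6}, {1,3,4,5}.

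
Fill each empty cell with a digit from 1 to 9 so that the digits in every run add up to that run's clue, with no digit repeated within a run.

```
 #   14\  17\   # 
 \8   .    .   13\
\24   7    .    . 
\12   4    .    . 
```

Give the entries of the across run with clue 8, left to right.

3, 5

24 in 3 cells must be {7,8,9}.
R1C1 = 14 − 11 = 3 completes the 14 down.
R1C2 = 8 − 3 = 5 completes the 8 across.
Given what's placed, R3C2 must be 3 to fit the 12 across and 17 down.
R3C3 = 12 − 7 = 5 completes the 12 across.
R2C2 = 17 − 8 = 9 completes the 17 down.
R2C3 = 24 − 16 = 8 completes the 24 across.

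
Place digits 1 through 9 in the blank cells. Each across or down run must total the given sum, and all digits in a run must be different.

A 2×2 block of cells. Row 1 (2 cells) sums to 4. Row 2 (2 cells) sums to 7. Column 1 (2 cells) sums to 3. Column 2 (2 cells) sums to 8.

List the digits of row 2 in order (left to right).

2 5

4 in 2 cells must be {1,3}; 3 in 2 cells must be {1,2}.
The 4 across and the 3 down share only 1, so (1,1) = 1.
(1,2) = 4 − 1 = 3 completes the 4 across.
(2,1) = 3 − 1 = 2 completes the 3 down.
(2,2) = 7 − 2 = 5 completes the 7 across.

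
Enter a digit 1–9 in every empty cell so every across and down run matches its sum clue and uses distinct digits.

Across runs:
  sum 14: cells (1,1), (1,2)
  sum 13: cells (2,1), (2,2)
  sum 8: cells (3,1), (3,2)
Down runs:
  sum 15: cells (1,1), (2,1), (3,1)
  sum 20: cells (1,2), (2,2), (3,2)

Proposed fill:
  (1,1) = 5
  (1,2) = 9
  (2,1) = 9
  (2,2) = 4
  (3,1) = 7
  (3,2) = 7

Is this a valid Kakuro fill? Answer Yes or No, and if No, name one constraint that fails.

No — the down run (1,1)–(3,1) sums to 21, not 15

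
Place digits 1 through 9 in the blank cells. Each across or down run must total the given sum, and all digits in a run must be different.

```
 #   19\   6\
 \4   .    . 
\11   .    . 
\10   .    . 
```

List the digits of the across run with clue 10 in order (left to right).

4 in 2 cells must be {1,3}; 6 in 3 cells must be {1,2,3}.
The 4 across and the 19 down share only 3, so R1C1 = 3.
R1C2 = 4 − 3 = 1 completes the 4 across.
Nothing is forced directly, so branch on R2C1, whose candidates are 7 or 9. If R2C1 = 7: then R2C2 would have to be in {4} for the 11 across but in {2,3} for the 6 down — contradiction. So R2C1 = 9.
R2C2 = 11 − 9 = 2 completes the 11 across.
R3C1 = 19 − 12 = 7 completes the 19 down.
R3C2 = 10 − 7 = 3 completes the 10 across.

7, 3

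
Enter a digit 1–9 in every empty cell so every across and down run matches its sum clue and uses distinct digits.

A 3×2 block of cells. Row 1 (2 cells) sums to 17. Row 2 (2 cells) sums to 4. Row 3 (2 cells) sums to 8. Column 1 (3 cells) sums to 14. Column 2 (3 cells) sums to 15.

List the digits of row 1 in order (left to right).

9 8

17 in 2 cells must be {8,9}; 4 in 2 cells must be {1,3}.
Nothing is forced directly, so branch on (1,1), whose candidates are 8 or 9. If (1,1) = 8: that forces (1,2) = 9, (2,1) = 1, after which (2,2) would have to be in {3} for the 4 across but in {1,2,4,5} for the 15 down — contradiction. So (1,1) = 9.
(1,2) = 17 − 9 = 8 completes the 17 across.
Nothing is forced directly, so branch on (2,1), whose candidates are 1 or 3. If (2,1) = 1: that forces (2,2) = 3, after which (3,1) would have to be in {1,2,3,5,6,7} for the 8 across but in {4} for the 14 down — contradiction. So (2,1) = 3.
(2,2) = 4 − 3 = 1 completes the 4 across.
(3,1) = 14 − 12 = 2 completes the 14 down.
(3,2) = 8 − 2 = 6 completes the 8 across.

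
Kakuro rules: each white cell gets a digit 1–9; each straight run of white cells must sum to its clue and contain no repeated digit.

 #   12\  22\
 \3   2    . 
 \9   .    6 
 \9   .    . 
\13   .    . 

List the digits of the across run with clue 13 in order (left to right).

6 7

3 in 2 cells must be {1,2}.
R1C2 = 3 − 2 = 1 completes the 3 across.
R2C1 = 9 − 6 = 3 completes the 9 across.
Given what's placed, R4C1 must be 6 to fit the 13 across and 12 down.
R4C2 = 13 − 6 = 7 completes the 13 across.
R3C1 = 12 − 11 = 1 completes the 12 down.
R3C2 = 9 − 1 = 8 completes the 9 across.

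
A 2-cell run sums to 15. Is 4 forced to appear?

No

Counterexample: {6,9} sums to 15 without using 4.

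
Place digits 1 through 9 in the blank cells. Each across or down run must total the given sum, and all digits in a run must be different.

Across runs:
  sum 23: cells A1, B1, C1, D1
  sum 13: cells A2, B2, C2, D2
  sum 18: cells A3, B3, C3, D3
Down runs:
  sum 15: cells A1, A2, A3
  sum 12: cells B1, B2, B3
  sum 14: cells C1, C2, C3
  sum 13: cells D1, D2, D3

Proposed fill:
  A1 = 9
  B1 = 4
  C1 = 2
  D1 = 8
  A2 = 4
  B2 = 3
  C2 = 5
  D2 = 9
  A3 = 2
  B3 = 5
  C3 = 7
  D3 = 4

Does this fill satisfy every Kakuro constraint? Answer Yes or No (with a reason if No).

No — the down run D1–D3 sums to 21, not 13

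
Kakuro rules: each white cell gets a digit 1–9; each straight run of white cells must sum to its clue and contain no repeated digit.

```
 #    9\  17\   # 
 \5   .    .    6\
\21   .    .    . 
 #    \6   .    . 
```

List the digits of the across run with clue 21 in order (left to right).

7 9 5

Nothing is forced directly, so branch on R2C3, whose candidates are 4 or 5. If R2C3 = 4: that forces R2C1 = 8, R2C2 = 9, R3C3 = 2, R1C1 = 1, after which R1C2 would have to be in {4} for the 5 across but in {1,2,3,5,6,7} for the 17 down — contradiction. So R2C3 = 5.
R2C1 = 7: the only remaining digit allowed by both the 21 across and the 9 down.
R2C2 = 21 − 12 = 9 completes the 21 across.
R3C3 = 6 − 5 = 1 completes the 6 down.
R1C1 = 9 − 7 = 2 completes the 9 down.
R1C2 = 5 − 2 = 3 completes the 5 across.
R3C2 = 6 − 1 = 5 completes the 6 across.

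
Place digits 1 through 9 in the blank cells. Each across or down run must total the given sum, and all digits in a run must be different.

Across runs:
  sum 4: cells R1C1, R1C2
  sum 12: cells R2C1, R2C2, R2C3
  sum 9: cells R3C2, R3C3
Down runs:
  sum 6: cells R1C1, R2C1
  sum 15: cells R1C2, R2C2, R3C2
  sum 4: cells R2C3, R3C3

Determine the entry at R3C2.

8

4 in 2 cells must be {1,3}.
The 4 across and the 6 down share only 1, so R1C1 = 1.
R1C2 = 4 − 1 = 3 completes the 4 across.
R2C1 = 6 − 1 = 5 completes the 6 down.
R2C2 = 4: the only remaining digit allowed by both the 12 across and the 15 down.
R2C3 = 12 − 9 = 3 completes the 12 across.
R3C2 = 15 − 7 = 8 completes the 15 down.
R3C3 = 9 − 8 = 1 completes the 9 across.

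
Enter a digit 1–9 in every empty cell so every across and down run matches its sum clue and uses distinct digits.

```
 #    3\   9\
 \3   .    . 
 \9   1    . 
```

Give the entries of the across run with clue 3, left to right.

3 in 2 cells must be {1,2}.
R1C1 = 3 − 1 = 2 completes the 3 down.
R1C2 = 3 − 2 = 1 completes the 3 across.
R2C2 = 9 − 1 = 8 completes the 9 across.

2 1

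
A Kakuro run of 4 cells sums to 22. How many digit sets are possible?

4 distinct digits from 1–9 sum between 10 and 30.

11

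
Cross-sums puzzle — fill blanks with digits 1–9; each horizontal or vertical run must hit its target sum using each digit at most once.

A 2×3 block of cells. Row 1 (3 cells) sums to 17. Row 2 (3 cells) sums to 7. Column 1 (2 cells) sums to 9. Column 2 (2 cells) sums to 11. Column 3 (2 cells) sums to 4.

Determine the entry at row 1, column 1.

7 in 3 cells must be {1,2,4}; 4 in 2 cells must be {1,3}.
The 7 across and the 4 down share only 1, so (2,3) = 1.
(1,3) = 4 − 1 = 3 completes the 4 down.
Nothing is forced directly, so branch on (2,1), whose candidates are 2 or 4. If (2,1) = 2: then (1,1) would have to be in {5,6,8,9} for the 17 across but in {7} for the 9 down — contradiction. So (2,1) = 4.
(1,1) = 9 − 4 = 5 completes the 9 down.
(1,2) = 17 − 8 = 9 completes the 17 across.
(2,2) = 7 − 5 = 2 completes the 7 across.

5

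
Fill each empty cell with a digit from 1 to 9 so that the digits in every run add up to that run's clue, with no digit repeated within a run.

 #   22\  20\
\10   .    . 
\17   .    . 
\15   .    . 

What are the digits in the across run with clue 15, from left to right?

17 in 2 cells must be {8,9}.
Nothing is forced directly, so branch on R2C1, whose candidates are 8 or 9. If R2C1 = 8: that forces R1C1 = 9, after which R1C2 would have to be in {1} for the 10 across but in {3,4,5,6,7,8,9} for the 20 down — contradiction. So R2C1 = 9.
R2C2 = 17 − 9 = 8 completes the 17 across.
Nothing is forced directly, so branch on R3C2, whose candidates are 7 or 9. If R3C2 = 7: then R1C2 would have to be in {1,2,3,4,6,7,8,9} for the 10 across but in {5} for the 20 down — contradiction. So R3C2 = 9.
R1C2 = 20 − 17 = 3 completes the 20 down.
R3C1 = 15 − 9 = 6 completes the 15 across.
R1C1 = 10 − 3 = 7 completes the 10 across.

6, 9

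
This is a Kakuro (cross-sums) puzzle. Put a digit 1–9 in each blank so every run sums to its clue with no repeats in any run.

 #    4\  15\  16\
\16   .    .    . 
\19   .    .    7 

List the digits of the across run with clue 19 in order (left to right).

3, 9, 7

4 in 2 cells must be {1,3}; 16 in 2 cells must be {7,9}.
R1C3 = 16 − 7 = 9 completes the 16 down.
Given what's placed, R2C1 must be 3 to fit the 19 across and 4 down.
R2C2 = 19 − 10 = 9 completes the 19 across.
R1C1 = 4 − 3 = 1 completes the 4 down.
R1C2 = 16 − 10 = 6 completes the 16 across.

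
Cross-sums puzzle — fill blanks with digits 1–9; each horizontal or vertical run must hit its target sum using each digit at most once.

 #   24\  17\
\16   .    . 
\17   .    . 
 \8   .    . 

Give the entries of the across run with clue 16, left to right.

9, 7

16 in 2 cells must be {7,9}; 17 in 2 cells must be {8,9}; 24 in 3 cells must be {7,8,9}.
The 8 across and the 24 down share only 7, so R3C1 = 7.
R3C2 = 8 − 7 = 1 completes the 8 across.
Given what's placed, R1C1 must be 9 to fit the 16 across and 24 down.
R1C2 = 16 − 9 = 7 completes the 16 across.
R2C1 = 24 − 16 = 8 completes the 24 down.
R2C2 = 17 − 8 = 9 completes the 17 across.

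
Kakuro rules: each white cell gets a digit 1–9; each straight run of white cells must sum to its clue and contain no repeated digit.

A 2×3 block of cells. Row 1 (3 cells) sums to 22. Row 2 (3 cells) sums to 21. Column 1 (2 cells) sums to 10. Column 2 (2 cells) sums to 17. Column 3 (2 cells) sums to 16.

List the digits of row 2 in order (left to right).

4 8 9

17 in 2 cells must be {8,9}; 16 in 2 cells must be {7,9}.
Nothing is forced directly, so branch on (1,2), whose candidates are 8 or 9. If (1,2) = 8: that forces (1,1) = 9, after which (1,3) would have to be in {5} for the 22 across but in {7,9} for the 16 down — contradiction. So (1,2) = 9.
Given what's placed, (1,3) must be 7 to fit the 22 across and 16 down.
(2,2) = 17 − 9 = 8 completes the 17 down.
(2,3) = 16 − 7 = 9 completes the 16 down.
(1,1) = 22 − 16 = 6 completes the 22 across.
(2,1) = 21 − 17 = 4 completes the 21 across.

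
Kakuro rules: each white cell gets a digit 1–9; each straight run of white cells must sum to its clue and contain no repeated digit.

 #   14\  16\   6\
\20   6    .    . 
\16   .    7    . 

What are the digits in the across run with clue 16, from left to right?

8 7 1

16 in 2 cells must be {7,9}.
R1C2 = 16 − 7 = 9 completes the 16 down.
R1C3 = 20 − 15 = 5 completes the 20 across.
R2C1 = 14 − 6 = 8 completes the 14 down.
R2C3 = 16 − 15 = 1 completes the 16 across.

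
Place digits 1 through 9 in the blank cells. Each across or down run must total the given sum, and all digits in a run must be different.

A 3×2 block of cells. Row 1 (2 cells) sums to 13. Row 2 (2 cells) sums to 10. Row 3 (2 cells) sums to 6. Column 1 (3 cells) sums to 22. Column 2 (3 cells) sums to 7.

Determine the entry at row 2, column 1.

8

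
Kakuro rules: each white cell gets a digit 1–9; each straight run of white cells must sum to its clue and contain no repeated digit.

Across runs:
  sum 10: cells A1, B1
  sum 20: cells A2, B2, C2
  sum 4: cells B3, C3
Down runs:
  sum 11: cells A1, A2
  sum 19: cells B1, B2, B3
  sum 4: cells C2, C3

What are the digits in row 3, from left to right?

3 1

4 in 2 cells must be {1,3}.
The 20 across and the 4 down share only 3, so C2 = 3.
Intersecting the 4 across with the 19 down forces B3 = 3.
C3 = 4 − 3 = 1 completes the 4 across.
B2 = 9: the only remaining digit allowed by both the 20 across and the 19 down.
B1 = 19 − 12 = 7 completes the 19 down.
A2 = 20 − 12 = 8 completes the 20 across.
A1 = 10 − 7 = 3 completes the 10 across.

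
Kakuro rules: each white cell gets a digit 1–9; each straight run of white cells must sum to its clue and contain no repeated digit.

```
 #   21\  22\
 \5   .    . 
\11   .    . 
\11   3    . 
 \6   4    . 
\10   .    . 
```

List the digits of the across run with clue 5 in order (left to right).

R3C2 = 11 − 3 = 8 completes the 11 across.
R4C2 = 6 − 4 = 2 completes the 6 across.
No cell is forced outright now. R1C1 can only be 1 or 2 (the digits allowed by both its 5 across and its 21 down). If R1C1 = 2: that forces R1C2 = 3, R5C1 = 7, after which R5C2 would have to be in {3} for the 10 across but in {4,5} for the 22 down — contradiction. So R1C1 = 1.
R1C2 = 5 − 1 = 4 completes the 5 across.
No cell is forced outright now. R2C2 can only be 3 or 5 or 7 (the digits allowed by both its 11 across and its 22 down). If R2C2 = 3: that forces R2C1 = 8, after which R5C1 would have to be in {1,2,3,4,6,7,8,9} for the 10 across but in {5} for the 21 down — contradiction. If R2C2 = 7: then R2C1 would have to be in {4} for the 11 across but in {5,6,7,8} for the 21 down — contradiction. So R2C2 = 5.
R2C1 = 11 − 5 = 6 completes the 11 across.
R5C1 = 21 − 14 = 7 completes the 21 down.
R5C2 = 10 − 7 = 3 completes the 10 across.

1 4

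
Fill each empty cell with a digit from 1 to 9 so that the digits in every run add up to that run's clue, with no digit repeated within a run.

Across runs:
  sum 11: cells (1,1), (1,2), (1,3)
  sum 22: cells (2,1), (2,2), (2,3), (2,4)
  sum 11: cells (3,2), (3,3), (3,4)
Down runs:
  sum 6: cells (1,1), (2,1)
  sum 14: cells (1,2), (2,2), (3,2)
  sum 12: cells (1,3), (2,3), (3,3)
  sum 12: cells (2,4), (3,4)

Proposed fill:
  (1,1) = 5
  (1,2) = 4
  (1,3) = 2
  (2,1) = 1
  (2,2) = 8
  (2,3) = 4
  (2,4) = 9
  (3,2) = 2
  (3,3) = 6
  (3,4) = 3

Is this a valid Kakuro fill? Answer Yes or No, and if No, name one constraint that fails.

Across: 5+4+2=11; 1+8+4+9=22; 2+6+3=11. Down: 5+1=6; 4+8+2=14; 2+4+6=12; 9+3=12. No digit repeats within any run.

Yes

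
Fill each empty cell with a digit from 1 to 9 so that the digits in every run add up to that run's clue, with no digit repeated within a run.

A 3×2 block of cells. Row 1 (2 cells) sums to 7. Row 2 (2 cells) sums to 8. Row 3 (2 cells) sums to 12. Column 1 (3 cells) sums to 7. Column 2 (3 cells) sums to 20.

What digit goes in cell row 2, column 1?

1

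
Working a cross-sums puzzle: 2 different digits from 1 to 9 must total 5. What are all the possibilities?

2 distinct digits from 1–9 sum between 3 and 17.

{1,4}; {2,3}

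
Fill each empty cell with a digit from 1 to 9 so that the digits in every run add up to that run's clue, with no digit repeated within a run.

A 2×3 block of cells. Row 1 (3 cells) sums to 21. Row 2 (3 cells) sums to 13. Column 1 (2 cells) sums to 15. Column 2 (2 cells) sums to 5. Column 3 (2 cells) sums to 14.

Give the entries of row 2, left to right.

The 21 across and the 5 down share only 4, so (1,2) = 4.
(2,2) = 5 − 4 = 1 completes the 5 down.
Nothing is forced directly, so branch on (1,1), whose candidates are 8 or 9. If (1,1) = 9: that forces (1,3) = 8, after which (2,1) would have to be in {3,4,5,7,8,9} for the 13 across but in {6} for the 15 down — contradiction. So (1,1) = 8.
(1,3) = 21 − 12 = 9 completes the 21 across.
(2,1) = 15 − 8 = 7 completes the 15 down.
(2,3) = 13 − 8 = 5 completes the 13 across.

7 1 5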